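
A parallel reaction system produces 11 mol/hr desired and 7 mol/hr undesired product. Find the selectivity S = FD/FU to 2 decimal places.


S = desired product rate / undesired product rate
S = 11 / 7
S = 1.57


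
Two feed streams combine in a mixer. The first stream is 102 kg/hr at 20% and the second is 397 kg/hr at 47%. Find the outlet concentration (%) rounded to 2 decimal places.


Mass balance on solute: F1*x1 + F2*x2 = F3*x3
F3 = F1 + F2 = 102 + 397 = 499 kg/hr
x3 = (F1*x1 + F2*x2)/F3
x3 = (102*0.2 + 397*0.47) / 499
x3 = 41.48%


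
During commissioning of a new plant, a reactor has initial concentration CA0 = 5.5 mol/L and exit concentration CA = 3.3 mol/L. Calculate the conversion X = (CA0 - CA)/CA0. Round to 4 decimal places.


X = (CA0 - CA) / CA0
X = (5.5 - 3.3) / 5.5
X = 2.2 / 5.5
X = 0.4000


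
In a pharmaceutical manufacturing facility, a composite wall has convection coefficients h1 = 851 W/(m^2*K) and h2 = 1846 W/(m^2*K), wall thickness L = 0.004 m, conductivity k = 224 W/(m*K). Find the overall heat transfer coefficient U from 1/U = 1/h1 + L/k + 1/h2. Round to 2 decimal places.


1/U = 1/h1 + L/k + 1/h2
1/U = 1/851 + 0.004/224 + 1/1846
1/U = 0.0011750881 + 1.78571e-05 + 0.0005417118
1/U = 0.001734657
U = 576.48 W/(m^2*K)


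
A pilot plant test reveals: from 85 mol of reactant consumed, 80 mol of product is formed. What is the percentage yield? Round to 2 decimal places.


Yield = (moles product / moles consumed) * 100%
Yield = (80 / 85) * 100
Yield = 0.9412 * 100
Yield = 94.12%


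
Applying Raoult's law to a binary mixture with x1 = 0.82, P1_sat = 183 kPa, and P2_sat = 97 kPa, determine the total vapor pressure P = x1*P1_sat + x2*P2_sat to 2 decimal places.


P = x1*P1_sat + x2*P2_sat
x2 = 1 - x1 = 1 - 0.82 = 0.18
P = 0.82*183 + 0.18*97
P = 150.06 + 17.46
P = 167.52 kPa


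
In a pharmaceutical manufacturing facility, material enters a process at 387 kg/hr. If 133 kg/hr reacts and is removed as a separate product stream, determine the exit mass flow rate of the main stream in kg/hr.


Steady-state mass balance on the main outlet: F_out = F_in - F_removed
F_out = 387 - 133
F_out = 254 kg/hr


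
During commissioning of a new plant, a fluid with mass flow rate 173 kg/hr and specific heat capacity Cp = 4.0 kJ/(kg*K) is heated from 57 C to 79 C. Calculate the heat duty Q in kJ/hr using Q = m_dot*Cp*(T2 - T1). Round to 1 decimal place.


Q = m_dot * Cp * (T2 - T1)
Q = 173 * 4.0 * (79 - 57)
Q = 173 * 4.0 * 22
Q = 15224.0 kJ/hr


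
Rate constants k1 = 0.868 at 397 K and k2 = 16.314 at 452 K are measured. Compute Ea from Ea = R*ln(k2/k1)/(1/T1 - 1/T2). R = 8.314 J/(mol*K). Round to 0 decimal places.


Ea = R * ln(k2/k1) / (1/T1 - 1/T2)
ln(k2/k1) = ln(16.314/0.868) = 2.9335872
1/T1 - 1/T2 = 1/397 - 1/452 = 0.000306502307
Ea = 8.314 * 2.9335872 / 0.000306502307
Ea = 79575 J/mol


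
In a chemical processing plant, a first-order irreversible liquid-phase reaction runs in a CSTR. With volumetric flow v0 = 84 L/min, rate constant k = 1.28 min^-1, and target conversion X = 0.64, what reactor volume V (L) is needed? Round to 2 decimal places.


V = v0 * X / (k * (1 - X))
V = 84 * 0.64 / (1.28 * (1 - 0.64))
V = 53.76 / (1.28 * 0.36)
V = 53.76 / 0.4608
V = 116.67 L


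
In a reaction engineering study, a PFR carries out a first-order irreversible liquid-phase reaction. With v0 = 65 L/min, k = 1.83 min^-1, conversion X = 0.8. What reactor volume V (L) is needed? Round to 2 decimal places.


V = (v0/k) * ln(1/(1-X))
V = (65/1.83) * ln(1/(1-0.8))
V = 35.519126 * ln(5.0)
V = 35.519126 * 1.609438
V = 57.17 L


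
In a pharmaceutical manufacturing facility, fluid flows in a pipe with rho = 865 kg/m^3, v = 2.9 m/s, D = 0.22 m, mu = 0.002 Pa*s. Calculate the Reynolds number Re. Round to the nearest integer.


Re = rho * v * D / mu
Re = 865 * 2.9 * 0.22 / 0.002
Re = 551.87 / 0.002
Re = 275935


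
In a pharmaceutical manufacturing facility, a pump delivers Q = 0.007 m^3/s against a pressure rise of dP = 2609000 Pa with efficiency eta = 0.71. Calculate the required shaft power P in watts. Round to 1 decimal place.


P = Q * dP / eta
P = 0.007 * 2609000 / 0.71
P = 18263.0 / 0.71
P = 25722.5 W


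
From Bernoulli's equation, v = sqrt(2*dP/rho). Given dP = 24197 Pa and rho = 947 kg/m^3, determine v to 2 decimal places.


v = sqrt(2*dP/rho)
v = sqrt(2*24197/947)
v = sqrt(51.102429)
v = 7.15 m/s


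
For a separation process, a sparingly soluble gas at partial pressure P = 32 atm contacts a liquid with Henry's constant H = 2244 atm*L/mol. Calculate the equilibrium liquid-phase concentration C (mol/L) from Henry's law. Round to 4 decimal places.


C = P / H
C = 32 / 2244
C = 0.0143 mol/L


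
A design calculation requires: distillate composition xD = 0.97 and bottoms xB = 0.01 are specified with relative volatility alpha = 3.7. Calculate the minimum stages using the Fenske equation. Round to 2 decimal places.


N_min = ln((xD*(1-xB))/(xB*(1-xD))) / ln(alpha)
Numerator inside ln: 0.9603 / 0.0003 = 3201.0
ln(3201.0) = 8.071219
ln(alpha) = ln(3.7) = 1.308333
N_min = 8.071219 / 1.308333 = 6.17


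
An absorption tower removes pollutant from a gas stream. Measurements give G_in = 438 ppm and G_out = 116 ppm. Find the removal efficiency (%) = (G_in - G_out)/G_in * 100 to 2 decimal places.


Efficiency = (G_in - G_out) / G_in * 100%
Efficiency = (438 - 116) / 438 * 100
Efficiency = 322 / 438 * 100
Efficiency = 73.52%


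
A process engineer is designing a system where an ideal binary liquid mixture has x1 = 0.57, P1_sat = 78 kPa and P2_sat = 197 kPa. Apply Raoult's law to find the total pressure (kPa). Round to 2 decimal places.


P = x1*P1_sat + x2*P2_sat
x2 = 1 - x1 = 1 - 0.57 = 0.43
P = 0.57*78 + 0.43*197
P = 44.46 + 84.71
P = 129.17 kPa


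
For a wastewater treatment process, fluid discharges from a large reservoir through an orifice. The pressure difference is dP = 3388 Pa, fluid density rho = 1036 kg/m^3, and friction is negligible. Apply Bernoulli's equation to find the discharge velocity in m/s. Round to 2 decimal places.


v = sqrt(2*dP/rho)
v = sqrt(2*3388/1036)
v = sqrt(6.540541)
v = 2.56 m/s


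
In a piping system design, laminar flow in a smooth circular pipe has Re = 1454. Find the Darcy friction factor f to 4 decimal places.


f = 64 / Re
f = 64 / 1454
f = 0.0440


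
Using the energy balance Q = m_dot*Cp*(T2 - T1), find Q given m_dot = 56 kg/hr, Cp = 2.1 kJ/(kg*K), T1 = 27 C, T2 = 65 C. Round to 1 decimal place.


Q = m_dot * Cp * (T2 - T1)
Q = 56 * 2.1 * (65 - 27)
Q = 56 * 2.1 * 38
Q = 4468.8 kJ/hr


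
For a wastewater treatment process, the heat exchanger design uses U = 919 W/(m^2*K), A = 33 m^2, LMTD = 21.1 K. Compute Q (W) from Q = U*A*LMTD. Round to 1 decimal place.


Q = U * A * LMTD
Q = 919 * 33 * 21.1
Q = 639899.7 W


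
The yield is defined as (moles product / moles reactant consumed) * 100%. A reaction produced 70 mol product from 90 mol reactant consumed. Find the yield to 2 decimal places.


Yield = (moles product / moles consumed) * 100%
Yield = (70 / 90) * 100
Yield = 0.7778 * 100
Yield = 77.78%


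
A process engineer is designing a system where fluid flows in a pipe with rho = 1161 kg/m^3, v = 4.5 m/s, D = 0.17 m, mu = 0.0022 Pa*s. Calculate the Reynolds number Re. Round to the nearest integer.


Re = rho * v * D / mu
Re = 1161 * 4.5 * 0.17 / 0.0022
Re = 888.165 / 0.0022
Re = 403711


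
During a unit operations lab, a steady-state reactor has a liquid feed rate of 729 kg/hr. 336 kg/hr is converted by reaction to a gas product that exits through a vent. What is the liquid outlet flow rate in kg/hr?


Steady-state mass balance on the main outlet: F_out = F_in - F_removed
F_out = 729 - 336
F_out = 393 kg/hr


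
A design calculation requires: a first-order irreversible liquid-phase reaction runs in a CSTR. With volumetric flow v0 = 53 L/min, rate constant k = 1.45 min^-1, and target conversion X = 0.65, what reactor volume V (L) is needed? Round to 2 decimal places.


V = v0 * X / (k * (1 - X))
V = 53 * 0.65 / (1.45 * (1 - 0.65))
V = 34.45 / (1.45 * 0.35)
V = 34.45 / 0.5075
V = 67.88 L


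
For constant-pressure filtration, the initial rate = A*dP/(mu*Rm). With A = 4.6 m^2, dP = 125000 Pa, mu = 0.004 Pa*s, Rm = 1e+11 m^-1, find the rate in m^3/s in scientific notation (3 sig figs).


rate = A * dP / (mu * Rm)
rate = 4.6 * 125000 / (0.004 * 1e+11)
rate = 575000.0 / 4.000e+08
rate = 1.44e-03 m^3/s


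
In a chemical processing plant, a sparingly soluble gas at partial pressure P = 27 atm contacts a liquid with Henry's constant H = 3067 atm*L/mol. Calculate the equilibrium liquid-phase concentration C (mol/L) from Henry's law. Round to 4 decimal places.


C = P / H
C = 27 / 3067
C = 0.0088 mol/L


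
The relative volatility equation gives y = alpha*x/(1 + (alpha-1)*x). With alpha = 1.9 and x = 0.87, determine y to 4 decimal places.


y = alpha*x / (1 + (alpha-1)*x)
y = 1.9*0.87 / (1 + (1.9-1)*0.87)
y = 1.653 / (1 + 0.783)
y = 1.653 / 1.783
y = 0.9271


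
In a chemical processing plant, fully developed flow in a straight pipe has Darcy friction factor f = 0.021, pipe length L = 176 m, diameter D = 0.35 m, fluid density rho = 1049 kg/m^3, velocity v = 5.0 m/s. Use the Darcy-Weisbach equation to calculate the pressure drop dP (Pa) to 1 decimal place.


dP = f * (L/D) * (rho*v^2/2)
dP = 0.021 * (176/0.35) * (1049*5.0^2/2)
L/D = 502.85714286
rho*v^2/2 = 1049*25.0/2 = 13112.5
dP = 0.021 * 502.85714286 * 13112.5
dP = 138468.0 Pa


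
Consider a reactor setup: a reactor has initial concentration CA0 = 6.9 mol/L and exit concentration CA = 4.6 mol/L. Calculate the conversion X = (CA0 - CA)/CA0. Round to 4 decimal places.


X = (CA0 - CA) / CA0
X = (6.9 - 4.6) / 6.9
X = 2.3 / 6.9
X = 0.3333


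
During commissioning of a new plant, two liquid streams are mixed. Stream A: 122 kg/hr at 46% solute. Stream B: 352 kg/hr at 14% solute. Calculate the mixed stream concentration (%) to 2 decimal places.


Mass balance on solute: F1*x1 + F2*x2 = F3*x3
F3 = F1 + F2 = 122 + 352 = 474 kg/hr
x3 = (F1*x1 + F2*x2)/F3
x3 = (122*0.46 + 352*0.14) / 474
x3 = 22.24%


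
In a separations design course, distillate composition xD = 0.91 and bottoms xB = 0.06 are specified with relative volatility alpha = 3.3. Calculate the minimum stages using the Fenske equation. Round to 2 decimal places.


N_min = ln((xD*(1-xB))/(xB*(1-xD))) / ln(alpha)
Numerator inside ln: 0.8554 / 0.0054 = 158.407407
ln(158.407407) = 5.06517
ln(alpha) = ln(3.3) = 1.193922
N_min = 5.06517 / 1.193922 = 4.24


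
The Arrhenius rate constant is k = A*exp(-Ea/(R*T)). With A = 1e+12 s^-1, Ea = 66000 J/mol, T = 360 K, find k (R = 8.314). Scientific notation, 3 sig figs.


k = A * exp(-Ea/(R*T))
k = 1e+12 * exp(-66000 / (8.314 * 360))
k = 1e+12 * exp(-22.051159)
k = 2.65e+02


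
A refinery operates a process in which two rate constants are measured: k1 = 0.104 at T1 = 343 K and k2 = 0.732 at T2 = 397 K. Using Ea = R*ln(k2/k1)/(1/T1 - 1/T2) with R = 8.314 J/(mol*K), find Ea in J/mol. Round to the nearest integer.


Ea = R * ln(k2/k1) / (1/T1 - 1/T2)
ln(k2/k1) = ln(0.732/0.104) = 1.9513896
1/T1 - 1/T2 = 1/343 - 1/397 = 0.000396560207
Ea = 8.314 * 1.9513896 / 0.000396560207
Ea = 40911 J/mol


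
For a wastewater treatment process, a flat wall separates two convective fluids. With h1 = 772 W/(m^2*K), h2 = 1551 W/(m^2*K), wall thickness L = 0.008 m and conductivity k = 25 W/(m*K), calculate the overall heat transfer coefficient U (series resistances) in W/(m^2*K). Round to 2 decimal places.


1/U = 1/h1 + L/k + 1/h2
1/U = 1/772 + 0.008/25 + 1/1551
1/U = 0.0012953368 + 0.00032 + 0.0006447453
1/U = 0.0022600821
U = 442.46 W/(m^2*K)


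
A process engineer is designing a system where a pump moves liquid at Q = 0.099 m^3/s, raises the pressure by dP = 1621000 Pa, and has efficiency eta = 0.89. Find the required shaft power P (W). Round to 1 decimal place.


P = Q * dP / eta
P = 0.099 * 1621000 / 0.89
P = 160479.0 / 0.89
P = 180313.5 W


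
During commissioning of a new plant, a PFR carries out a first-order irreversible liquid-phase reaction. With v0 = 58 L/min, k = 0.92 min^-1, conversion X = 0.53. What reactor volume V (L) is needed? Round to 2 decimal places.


V = (v0/k) * ln(1/(1-X))
V = (58/0.92) * ln(1/(1-0.53))
V = 63.043478 * ln(2.12766)
V = 63.043478 * 0.755023
V = 47.60 L


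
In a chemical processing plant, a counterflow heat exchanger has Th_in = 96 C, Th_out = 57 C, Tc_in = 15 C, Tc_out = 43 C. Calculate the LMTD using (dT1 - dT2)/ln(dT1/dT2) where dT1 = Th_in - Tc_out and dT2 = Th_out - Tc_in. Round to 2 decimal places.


dT1 = Th_in - Tc_out = 96 - 43 = 53
dT2 = Th_out - Tc_in = 57 - 15 = 42
LMTD = (dT1 - dT2) / ln(dT1/dT2)
LMTD = (53 - 42) / ln(53/42)
LMTD = 47.29 K


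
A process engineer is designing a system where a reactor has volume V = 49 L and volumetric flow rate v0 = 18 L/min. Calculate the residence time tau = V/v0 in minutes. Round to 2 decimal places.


tau = V / v0
tau = 49 / 18
tau = 2.72 min


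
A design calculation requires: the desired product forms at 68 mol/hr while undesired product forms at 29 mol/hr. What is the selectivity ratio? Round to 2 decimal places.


S = desired product rate / undesired product rate
S = 68 / 29
S = 2.34


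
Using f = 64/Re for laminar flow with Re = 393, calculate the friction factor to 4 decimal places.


f = 64 / Re
f = 64 / 393
f = 0.1628


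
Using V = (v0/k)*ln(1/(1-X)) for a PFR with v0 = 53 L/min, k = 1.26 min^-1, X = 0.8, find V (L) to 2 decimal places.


V = (v0/k) * ln(1/(1-X))
V = (53/1.26) * ln(1/(1-0.8))
V = 42.063492 * ln(5.0)
V = 42.063492 * 1.609438
V = 67.70 L


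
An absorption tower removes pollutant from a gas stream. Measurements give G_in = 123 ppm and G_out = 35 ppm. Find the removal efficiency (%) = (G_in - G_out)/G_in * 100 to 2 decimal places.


Efficiency = (G_in - G_out) / G_in * 100%
Efficiency = (123 - 35) / 123 * 100
Efficiency = 88 / 123 * 100
Efficiency = 71.54%


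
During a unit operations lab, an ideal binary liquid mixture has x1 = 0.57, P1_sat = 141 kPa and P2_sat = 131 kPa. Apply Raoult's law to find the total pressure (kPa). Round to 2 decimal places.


P = x1*P1_sat + x2*P2_sat
x2 = 1 - x1 = 1 - 0.57 = 0.43
P = 0.57*141 + 0.43*131
P = 80.37 + 56.33
P = 136.70 kPa


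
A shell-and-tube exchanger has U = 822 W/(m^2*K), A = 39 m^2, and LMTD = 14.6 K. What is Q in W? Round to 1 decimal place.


Q = U * A * LMTD
Q = 822 * 39 * 14.6
Q = 468046.8 W


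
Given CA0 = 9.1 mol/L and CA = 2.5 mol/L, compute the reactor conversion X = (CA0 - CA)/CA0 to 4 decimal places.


X = (CA0 - CA) / CA0
X = (9.1 - 2.5) / 9.1
X = 6.6 / 9.1
X = 0.7253


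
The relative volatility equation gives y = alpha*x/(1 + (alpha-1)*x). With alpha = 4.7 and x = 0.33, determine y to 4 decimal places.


y = alpha*x / (1 + (alpha-1)*x)
y = 4.7*0.33 / (1 + (4.7-1)*0.33)
y = 1.551 / (1 + 1.221)
y = 1.551 / 2.221
y = 0.6983


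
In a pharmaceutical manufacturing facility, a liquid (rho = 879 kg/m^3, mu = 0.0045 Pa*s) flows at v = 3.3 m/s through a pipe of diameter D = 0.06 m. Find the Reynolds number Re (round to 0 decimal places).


Re = rho * v * D / mu
Re = 879 * 3.3 * 0.06 / 0.0045
Re = 174.042 / 0.0045
Re = 38676


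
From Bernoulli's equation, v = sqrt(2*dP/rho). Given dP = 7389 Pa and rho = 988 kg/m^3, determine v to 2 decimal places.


v = sqrt(2*dP/rho)
v = sqrt(2*7389/988)
v = sqrt(14.95749)
v = 3.87 m/s


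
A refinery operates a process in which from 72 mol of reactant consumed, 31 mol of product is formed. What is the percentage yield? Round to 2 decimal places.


Yield = (moles product / moles consumed) * 100%
Yield = (31 / 72) * 100
Yield = 0.4306 * 100
Yield = 43.06%


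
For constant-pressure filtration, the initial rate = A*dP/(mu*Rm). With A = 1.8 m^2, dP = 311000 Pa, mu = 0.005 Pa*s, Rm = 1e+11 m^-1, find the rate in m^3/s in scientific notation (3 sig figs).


rate = A * dP / (mu * Rm)
rate = 1.8 * 311000 / (0.005 * 1e+11)
rate = 559800.0 / 5.000e+08
rate = 1.12e-03 m^3/s


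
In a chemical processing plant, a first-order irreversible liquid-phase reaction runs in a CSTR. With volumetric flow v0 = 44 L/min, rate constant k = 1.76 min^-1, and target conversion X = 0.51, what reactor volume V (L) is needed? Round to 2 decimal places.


V = v0 * X / (k * (1 - X))
V = 44 * 0.51 / (1.76 * (1 - 0.51))
V = 22.44 / (1.76 * 0.49)
V = 22.44 / 0.8624
V = 26.02 L


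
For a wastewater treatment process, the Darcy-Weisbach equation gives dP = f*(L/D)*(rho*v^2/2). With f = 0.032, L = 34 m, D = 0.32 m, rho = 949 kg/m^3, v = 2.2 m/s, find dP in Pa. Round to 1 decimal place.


dP = f * (L/D) * (rho*v^2/2)
dP = 0.032 * (34/0.32) * (949*2.2^2/2)
L/D = 106.25
rho*v^2/2 = 949*4.84/2 = 2296.58
dP = 0.032 * 106.25 * 2296.58
dP = 7808.4 Pa


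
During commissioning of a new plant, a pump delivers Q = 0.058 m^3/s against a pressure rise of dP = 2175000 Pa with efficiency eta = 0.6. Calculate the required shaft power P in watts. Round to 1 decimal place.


P = Q * dP / eta
P = 0.058 * 2175000 / 0.6
P = 126150.0 / 0.6
P = 210250.0 W


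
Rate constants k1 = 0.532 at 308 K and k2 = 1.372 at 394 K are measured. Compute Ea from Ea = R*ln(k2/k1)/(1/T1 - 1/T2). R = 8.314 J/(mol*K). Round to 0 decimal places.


Ea = R * ln(k2/k1) / (1/T1 - 1/T2)
ln(k2/k1) = ln(1.372/0.532) = 0.9473813
1/T1 - 1/T2 = 1/308 - 1/394 = 0.000708682181
Ea = 8.314 * 0.9473813 / 0.000708682181
Ea = 11114 J/mol


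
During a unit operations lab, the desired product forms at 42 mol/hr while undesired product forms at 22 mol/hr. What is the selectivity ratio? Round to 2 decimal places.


S = desired product rate / undesired product rate
S = 42 / 22
S = 1.91


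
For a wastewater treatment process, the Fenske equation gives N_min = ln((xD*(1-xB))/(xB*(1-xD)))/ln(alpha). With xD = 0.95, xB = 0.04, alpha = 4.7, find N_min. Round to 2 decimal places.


N_min = ln((xD*(1-xB))/(xB*(1-xD))) / ln(alpha)
Numerator inside ln: 0.912 / 0.002 = 456.0
ln(456.0) = 6.122493
ln(alpha) = ln(4.7) = 1.547563
N_min = 6.122493 / 1.547563 = 3.96


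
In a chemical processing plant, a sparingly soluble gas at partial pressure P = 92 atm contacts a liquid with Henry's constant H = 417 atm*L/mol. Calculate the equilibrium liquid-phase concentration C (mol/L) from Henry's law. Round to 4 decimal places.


C = P / H
C = 92 / 417
C = 0.2206 mol/L


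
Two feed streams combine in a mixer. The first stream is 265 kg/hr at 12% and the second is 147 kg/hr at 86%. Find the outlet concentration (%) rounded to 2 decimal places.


Mass balance on solute: F1*x1 + F2*x2 = F3*x3
F3 = F1 + F2 = 265 + 147 = 412 kg/hr
x3 = (F1*x1 + F2*x2)/F3
x3 = (265*0.12 + 147*0.86) / 412
x3 = 38.40%


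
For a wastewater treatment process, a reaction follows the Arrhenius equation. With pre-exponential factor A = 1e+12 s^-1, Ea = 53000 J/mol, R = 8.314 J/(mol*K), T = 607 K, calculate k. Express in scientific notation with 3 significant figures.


k = A * exp(-Ea/(R*T))
k = 1e+12 * exp(-53000 / (8.314 * 607))
k = 1e+12 * exp(-10.502124)
k = 2.75e+07


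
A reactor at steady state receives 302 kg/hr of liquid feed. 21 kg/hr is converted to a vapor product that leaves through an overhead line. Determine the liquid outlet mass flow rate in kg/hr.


Steady-state mass balance on the main outlet: F_out = F_in - F_removed
F_out = 302 - 21
F_out = 281 kg/hr


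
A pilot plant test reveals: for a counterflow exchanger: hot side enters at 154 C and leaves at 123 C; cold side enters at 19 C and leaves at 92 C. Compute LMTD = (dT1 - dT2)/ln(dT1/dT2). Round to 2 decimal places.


dT1 = Th_in - Tc_out = 154 - 92 = 62
dT2 = Th_out - Tc_in = 123 - 19 = 104
LMTD = (dT1 - dT2) / ln(dT1/dT2)
LMTD = (62 - 104) / ln(62/104)
LMTD = 81.20 K


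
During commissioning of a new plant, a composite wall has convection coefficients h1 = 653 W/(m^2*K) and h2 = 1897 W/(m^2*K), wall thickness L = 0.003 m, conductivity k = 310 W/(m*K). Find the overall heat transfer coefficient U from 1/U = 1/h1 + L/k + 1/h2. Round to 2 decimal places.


1/U = 1/h1 + L/k + 1/h2
1/U = 1/653 + 0.003/310 + 1/1897
1/U = 0.0015313936 + 9.6774e-06 + 0.0005271481
1/U = 0.0020682191
U = 483.51 W/(m^2*K)


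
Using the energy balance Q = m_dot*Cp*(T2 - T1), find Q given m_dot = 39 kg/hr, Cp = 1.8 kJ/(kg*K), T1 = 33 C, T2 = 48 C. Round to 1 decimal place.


Q = m_dot * Cp * (T2 - T1)
Q = 39 * 1.8 * (48 - 33)
Q = 39 * 1.8 * 15
Q = 1053.0 kJ/hr


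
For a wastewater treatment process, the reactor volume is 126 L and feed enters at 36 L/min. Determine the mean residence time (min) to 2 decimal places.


tau = V / v0
tau = 126 / 36
tau = 3.50 min


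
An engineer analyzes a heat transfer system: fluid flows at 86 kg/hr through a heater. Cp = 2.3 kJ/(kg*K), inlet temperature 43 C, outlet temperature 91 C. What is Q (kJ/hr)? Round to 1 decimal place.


Q = m_dot * Cp * (T2 - T1)
Q = 86 * 2.3 * (91 - 43)
Q = 86 * 2.3 * 48
Q = 9494.4 kJ/hr


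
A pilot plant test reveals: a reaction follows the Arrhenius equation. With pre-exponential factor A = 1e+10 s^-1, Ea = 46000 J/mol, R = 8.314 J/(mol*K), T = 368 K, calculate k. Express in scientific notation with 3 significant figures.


k = A * exp(-Ea/(R*T))
k = 1e+10 * exp(-46000 / (8.314 * 368))
k = 1e+10 * exp(-15.034881)
k = 2.95e+03


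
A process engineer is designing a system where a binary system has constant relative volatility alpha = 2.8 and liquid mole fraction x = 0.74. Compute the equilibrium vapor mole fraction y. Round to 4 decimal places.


y = alpha*x / (1 + (alpha-1)*x)
y = 2.8*0.74 / (1 + (2.8-1)*0.74)
y = 2.072 / (1 + 1.332)
y = 2.072 / 2.332
y = 0.8885


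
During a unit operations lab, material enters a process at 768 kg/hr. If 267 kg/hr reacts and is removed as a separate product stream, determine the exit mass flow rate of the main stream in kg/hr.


Steady-state mass balance on the main outlet: F_out = F_in - F_removed
F_out = 768 - 267
F_out = 501 kg/hr


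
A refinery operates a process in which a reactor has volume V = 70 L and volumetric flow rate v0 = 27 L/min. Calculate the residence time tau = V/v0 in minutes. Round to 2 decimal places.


tau = V / v0
tau = 70 / 27
tau = 2.59 min


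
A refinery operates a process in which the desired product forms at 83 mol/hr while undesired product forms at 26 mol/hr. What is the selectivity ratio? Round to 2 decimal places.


S = desired product rate / undesired product rate
S = 83 / 26
S = 3.19


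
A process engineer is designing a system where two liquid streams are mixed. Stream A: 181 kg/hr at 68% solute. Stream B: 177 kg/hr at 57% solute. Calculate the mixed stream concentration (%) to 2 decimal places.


Mass balance on solute: F1*x1 + F2*x2 = F3*x3
F3 = F1 + F2 = 181 + 177 = 358 kg/hr
x3 = (F1*x1 + F2*x2)/F3
x3 = (181*0.68 + 177*0.57) / 358
x3 = 62.56%


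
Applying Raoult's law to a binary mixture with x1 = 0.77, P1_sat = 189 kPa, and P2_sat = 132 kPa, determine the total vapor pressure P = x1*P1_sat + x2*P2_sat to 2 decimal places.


P = x1*P1_sat + x2*P2_sat
x2 = 1 - x1 = 1 - 0.77 = 0.23
P = 0.77*189 + 0.23*132
P = 145.53 + 30.36
P = 175.89 kPa


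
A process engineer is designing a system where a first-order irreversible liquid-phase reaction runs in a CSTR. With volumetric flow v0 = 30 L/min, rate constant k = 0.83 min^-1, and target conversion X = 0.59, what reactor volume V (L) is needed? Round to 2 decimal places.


V = v0 * X / (k * (1 - X))
V = 30 * 0.59 / (0.83 * (1 - 0.59))
V = 17.7 / (0.83 * 0.41)
V = 17.7 / 0.3403
V = 52.01 L


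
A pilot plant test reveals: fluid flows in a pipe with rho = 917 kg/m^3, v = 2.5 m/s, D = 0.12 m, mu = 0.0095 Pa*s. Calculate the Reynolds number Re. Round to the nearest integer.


Re = rho * v * D / mu
Re = 917 * 2.5 * 0.12 / 0.0095
Re = 275.1 / 0.0095
Re = 28958


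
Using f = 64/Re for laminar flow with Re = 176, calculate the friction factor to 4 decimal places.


f = 64 / Re
f = 64 / 176
f = 0.3636


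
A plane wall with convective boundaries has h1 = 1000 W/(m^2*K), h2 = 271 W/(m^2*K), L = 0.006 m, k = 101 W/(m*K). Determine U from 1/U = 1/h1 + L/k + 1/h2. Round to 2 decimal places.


1/U = 1/h1 + L/k + 1/h2
1/U = 1/1000 + 0.006/101 + 1/271
1/U = 0.001 + 5.94059e-05 + 0.0036900369
1/U = 0.0047494428
U = 210.55 W/(m^2*K)


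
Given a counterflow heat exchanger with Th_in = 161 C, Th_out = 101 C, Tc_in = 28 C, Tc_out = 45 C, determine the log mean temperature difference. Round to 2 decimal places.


dT1 = Th_in - Tc_out = 161 - 45 = 116
dT2 = Th_out - Tc_in = 101 - 28 = 73
LMTD = (dT1 - dT2) / ln(dT1/dT2)
LMTD = (116 - 73) / ln(116/73)
LMTD = 92.85 K


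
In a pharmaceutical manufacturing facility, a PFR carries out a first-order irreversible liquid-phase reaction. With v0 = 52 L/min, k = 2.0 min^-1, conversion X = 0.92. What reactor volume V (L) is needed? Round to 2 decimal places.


V = (v0/k) * ln(1/(1-X))
V = (52/2.0) * ln(1/(1-0.92))
V = 26.0 * ln(12.5)
V = 26.0 * 2.525729
V = 65.67 L


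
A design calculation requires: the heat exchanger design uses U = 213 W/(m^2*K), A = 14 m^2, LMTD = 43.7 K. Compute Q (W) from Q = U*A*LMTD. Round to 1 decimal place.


Q = U * A * LMTD
Q = 213 * 14 * 43.7
Q = 130313.4 W


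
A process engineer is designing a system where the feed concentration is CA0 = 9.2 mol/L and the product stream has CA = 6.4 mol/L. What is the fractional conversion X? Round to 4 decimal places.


X = (CA0 - CA) / CA0
X = (9.2 - 6.4) / 9.2
X = 2.8 / 9.2
X = 0.3043


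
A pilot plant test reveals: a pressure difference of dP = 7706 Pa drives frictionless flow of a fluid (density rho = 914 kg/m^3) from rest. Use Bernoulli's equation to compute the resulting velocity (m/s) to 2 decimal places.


v = sqrt(2*dP/rho)
v = sqrt(2*7706/914)
v = sqrt(16.862144)
v = 4.11 m/s


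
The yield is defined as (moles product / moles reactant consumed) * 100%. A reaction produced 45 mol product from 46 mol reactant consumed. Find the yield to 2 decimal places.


Yield = (moles product / moles consumed) * 100%
Yield = (45 / 46) * 100
Yield = 0.9783 * 100
Yield = 97.83%


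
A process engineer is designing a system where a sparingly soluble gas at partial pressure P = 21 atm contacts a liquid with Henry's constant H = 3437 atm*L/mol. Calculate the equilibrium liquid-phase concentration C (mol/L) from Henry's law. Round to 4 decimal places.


C = P / H
C = 21 / 3437
C = 0.0061 mol/L


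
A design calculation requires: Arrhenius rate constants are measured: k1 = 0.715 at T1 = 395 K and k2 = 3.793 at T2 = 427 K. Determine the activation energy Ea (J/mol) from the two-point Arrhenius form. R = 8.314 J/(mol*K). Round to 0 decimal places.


Ea = R * ln(k2/k1) / (1/T1 - 1/T2)
ln(k2/k1) = ln(3.793/0.715) = 1.66863
1/T1 - 1/T2 = 1/395 - 1/427 = 0.000189725195
Ea = 8.314 * 1.66863 / 0.000189725195
Ea = 73121 J/mol


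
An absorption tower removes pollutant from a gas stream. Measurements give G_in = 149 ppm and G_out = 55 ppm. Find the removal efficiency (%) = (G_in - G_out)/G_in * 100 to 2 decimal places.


Efficiency = (G_in - G_out) / G_in * 100%
Efficiency = (149 - 55) / 149 * 100
Efficiency = 94 / 149 * 100
Efficiency = 63.09%


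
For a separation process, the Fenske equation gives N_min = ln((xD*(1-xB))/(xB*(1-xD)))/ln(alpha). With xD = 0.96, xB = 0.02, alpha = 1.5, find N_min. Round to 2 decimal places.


N_min = ln((xD*(1-xB))/(xB*(1-xD))) / ln(alpha)
Numerator inside ln: 0.9408 / 0.0008 = 1176.0
ln(1176.0) = 7.069874
ln(alpha) = ln(1.5) = 0.405465
N_min = 7.069874 / 0.405465 = 17.44


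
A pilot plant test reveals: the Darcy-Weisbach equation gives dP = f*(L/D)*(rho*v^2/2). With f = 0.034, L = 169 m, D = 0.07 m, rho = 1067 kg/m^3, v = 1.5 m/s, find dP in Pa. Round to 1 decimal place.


dP = f * (L/D) * (rho*v^2/2)
dP = 0.034 * (169/0.07) * (1067*1.5^2/2)
L/D = 2414.28571429
rho*v^2/2 = 1067*2.25/2 = 1200.375
dP = 0.034 * 2414.28571429 * 1200.375
dP = 98533.6 Pa


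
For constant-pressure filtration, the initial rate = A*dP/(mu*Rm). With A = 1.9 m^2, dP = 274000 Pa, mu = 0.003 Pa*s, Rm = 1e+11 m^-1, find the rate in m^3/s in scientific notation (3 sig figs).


rate = A * dP / (mu * Rm)
rate = 1.9 * 274000 / (0.003 * 1e+11)
rate = 520600.0 / 3.000e+08
rate = 1.74e-03 m^3/s


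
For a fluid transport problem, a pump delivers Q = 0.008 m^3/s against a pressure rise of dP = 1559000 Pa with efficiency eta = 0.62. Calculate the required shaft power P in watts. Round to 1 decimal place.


P = Q * dP / eta
P = 0.008 * 1559000 / 0.62
P = 12472.0 / 0.62
P = 20116.1 W


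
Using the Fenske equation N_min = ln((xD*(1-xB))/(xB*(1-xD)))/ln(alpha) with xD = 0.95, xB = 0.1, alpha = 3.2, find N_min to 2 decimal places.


N_min = ln((xD*(1-xB))/(xB*(1-xD))) / ln(alpha)
Numerator inside ln: 0.855 / 0.005 = 171.0
ln(171.0) = 5.141664
ln(alpha) = ln(3.2) = 1.163151
N_min = 5.141664 / 1.163151 = 4.42


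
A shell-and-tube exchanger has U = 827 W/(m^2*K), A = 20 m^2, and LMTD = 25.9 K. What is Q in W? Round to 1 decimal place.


Q = U * A * LMTD
Q = 827 * 20 * 25.9
Q = 428386.0 W


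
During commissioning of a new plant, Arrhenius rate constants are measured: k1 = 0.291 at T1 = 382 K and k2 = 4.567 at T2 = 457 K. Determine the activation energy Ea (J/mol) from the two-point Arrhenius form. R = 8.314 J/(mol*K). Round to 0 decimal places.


Ea = R * ln(k2/k1) / (1/T1 - 1/T2)
ln(k2/k1) = ln(4.567/0.291) = 2.7532885
1/T1 - 1/T2 = 1/382 - 1/457 = 0.00042961724
Ea = 8.314 * 2.7532885 / 0.00042961724
Ea = 53282 J/mol


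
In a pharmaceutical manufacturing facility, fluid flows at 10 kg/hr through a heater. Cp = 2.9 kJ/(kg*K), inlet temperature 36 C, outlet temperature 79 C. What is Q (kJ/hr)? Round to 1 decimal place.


Q = m_dot * Cp * (T2 - T1)
Q = 10 * 2.9 * (79 - 36)
Q = 10 * 2.9 * 43
Q = 1247.0 kJ/hr


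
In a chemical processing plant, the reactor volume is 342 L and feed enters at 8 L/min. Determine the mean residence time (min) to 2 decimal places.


tau = V / v0
tau = 342 / 8
tau = 42.75 min


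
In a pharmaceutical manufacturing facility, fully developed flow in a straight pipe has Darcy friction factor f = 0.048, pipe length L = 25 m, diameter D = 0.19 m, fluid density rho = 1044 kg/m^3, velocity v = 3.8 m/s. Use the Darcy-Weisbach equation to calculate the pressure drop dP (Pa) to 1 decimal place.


dP = f * (L/D) * (rho*v^2/2)
dP = 0.048 * (25/0.19) * (1044*3.8^2/2)
L/D = 131.57894737
rho*v^2/2 = 1044*14.44/2 = 7537.68
dP = 0.048 * 131.57894737 * 7537.68
dP = 47606.4 Pa


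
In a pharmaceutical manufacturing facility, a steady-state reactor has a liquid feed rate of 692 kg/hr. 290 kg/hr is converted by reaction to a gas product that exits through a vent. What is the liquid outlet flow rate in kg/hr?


Steady-state mass balance on the main outlet: F_out = F_in - F_removed
F_out = 692 - 290
F_out = 402 kg/hr


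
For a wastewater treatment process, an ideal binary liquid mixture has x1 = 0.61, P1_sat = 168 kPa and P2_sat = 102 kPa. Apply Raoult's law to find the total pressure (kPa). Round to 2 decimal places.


P = x1*P1_sat + x2*P2_sat
x2 = 1 - x1 = 1 - 0.61 = 0.39
P = 0.61*168 + 0.39*102
P = 102.48 + 39.78
P = 142.26 kPa


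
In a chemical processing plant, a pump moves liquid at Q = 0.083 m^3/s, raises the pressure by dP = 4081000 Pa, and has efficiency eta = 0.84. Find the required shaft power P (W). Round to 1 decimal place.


P = Q * dP / eta
P = 0.083 * 4081000 / 0.84
P = 338723.0 / 0.84
P = 403241.7 W


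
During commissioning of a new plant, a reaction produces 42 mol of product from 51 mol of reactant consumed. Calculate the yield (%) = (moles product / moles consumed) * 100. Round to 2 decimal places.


Yield = (moles product / moles consumed) * 100%
Yield = (42 / 51) * 100
Yield = 0.8235 * 100
Yield = 82.35%


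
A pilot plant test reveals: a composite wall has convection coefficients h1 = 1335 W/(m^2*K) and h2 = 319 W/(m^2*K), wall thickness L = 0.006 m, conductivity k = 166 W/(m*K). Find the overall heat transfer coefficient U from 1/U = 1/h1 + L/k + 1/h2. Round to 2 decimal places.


1/U = 1/h1 + L/k + 1/h2
1/U = 1/1335 + 0.006/166 + 1/319
1/U = 0.0007490637 + 3.61446e-05 + 0.0031347962
1/U = 0.0039200045
U = 255.10 W/(m^2*K)


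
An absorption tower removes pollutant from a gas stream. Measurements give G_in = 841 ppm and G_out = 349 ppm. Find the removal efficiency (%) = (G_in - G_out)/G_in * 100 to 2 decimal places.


Efficiency = (G_in - G_out) / G_in * 100%
Efficiency = (841 - 349) / 841 * 100
Efficiency = 492 / 841 * 100
Efficiency = 58.50%


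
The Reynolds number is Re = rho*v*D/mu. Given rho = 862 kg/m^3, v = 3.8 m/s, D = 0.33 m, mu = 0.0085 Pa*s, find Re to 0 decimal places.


Re = rho * v * D / mu
Re = 862 * 3.8 * 0.33 / 0.0085
Re = 1080.948 / 0.0085
Re = 127170


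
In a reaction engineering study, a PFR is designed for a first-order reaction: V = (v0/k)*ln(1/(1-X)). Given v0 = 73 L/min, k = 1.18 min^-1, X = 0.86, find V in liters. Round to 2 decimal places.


V = (v0/k) * ln(1/(1-X))
V = (73/1.18) * ln(1/(1-0.86))
V = 61.864407 * ln(7.142857)
V = 61.864407 * 1.966113
V = 121.63 L


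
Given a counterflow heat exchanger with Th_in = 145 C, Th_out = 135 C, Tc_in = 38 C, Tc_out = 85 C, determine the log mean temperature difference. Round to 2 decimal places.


dT1 = Th_in - Tc_out = 145 - 85 = 60
dT2 = Th_out - Tc_in = 135 - 38 = 97
LMTD = (dT1 - dT2) / ln(dT1/dT2)
LMTD = (60 - 97) / ln(60/97)
LMTD = 77.02 K


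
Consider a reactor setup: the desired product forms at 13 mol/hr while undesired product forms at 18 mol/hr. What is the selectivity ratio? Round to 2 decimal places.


S = desired product rate / undesired product rate
S = 13 / 18
S = 0.72


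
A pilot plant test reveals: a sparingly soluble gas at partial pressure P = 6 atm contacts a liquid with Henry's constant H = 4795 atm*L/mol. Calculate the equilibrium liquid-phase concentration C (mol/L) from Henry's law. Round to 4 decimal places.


C = P / H
C = 6 / 4795
C = 0.0013 mol/L


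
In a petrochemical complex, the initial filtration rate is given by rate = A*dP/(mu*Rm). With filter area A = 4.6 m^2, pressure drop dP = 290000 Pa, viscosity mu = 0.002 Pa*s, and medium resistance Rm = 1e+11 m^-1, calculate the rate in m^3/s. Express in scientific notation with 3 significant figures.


rate = A * dP / (mu * Rm)
rate = 4.6 * 290000 / (0.002 * 1e+11)
rate = 1334000.0 / 2.000e+08
rate = 6.67e-03 m^3/s


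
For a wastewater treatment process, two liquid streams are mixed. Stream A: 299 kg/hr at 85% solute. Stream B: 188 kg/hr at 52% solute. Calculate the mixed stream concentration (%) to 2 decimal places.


Mass balance on solute: F1*x1 + F2*x2 = F3*x3
F3 = F1 + F2 = 299 + 188 = 487 kg/hr
x3 = (F1*x1 + F2*x2)/F3
x3 = (299*0.85 + 188*0.52) / 487
x3 = 72.26%


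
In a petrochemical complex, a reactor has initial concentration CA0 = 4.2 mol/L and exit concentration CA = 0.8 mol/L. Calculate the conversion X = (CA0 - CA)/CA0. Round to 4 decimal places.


X = (CA0 - CA) / CA0
X = (4.2 - 0.8) / 4.2
X = 3.4 / 4.2
X = 0.8095


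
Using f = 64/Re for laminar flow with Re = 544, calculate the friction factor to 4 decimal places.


f = 64 / Re
f = 64 / 544
f = 0.1176


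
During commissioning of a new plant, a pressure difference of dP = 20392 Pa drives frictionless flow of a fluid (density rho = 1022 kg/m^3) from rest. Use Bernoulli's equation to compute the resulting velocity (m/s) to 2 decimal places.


v = sqrt(2*dP/rho)
v = sqrt(2*20392/1022)
v = sqrt(39.906067)
v = 6.32 m/s


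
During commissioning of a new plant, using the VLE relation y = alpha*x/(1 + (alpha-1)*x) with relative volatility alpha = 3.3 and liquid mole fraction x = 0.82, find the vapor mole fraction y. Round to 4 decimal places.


y = alpha*x / (1 + (alpha-1)*x)
y = 3.3*0.82 / (1 + (3.3-1)*0.82)
y = 2.706 / (1 + 1.886)
y = 2.706 / 2.886
y = 0.9376


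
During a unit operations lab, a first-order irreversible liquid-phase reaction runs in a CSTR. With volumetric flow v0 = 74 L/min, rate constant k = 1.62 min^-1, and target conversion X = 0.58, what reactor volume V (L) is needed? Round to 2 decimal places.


V = v0 * X / (k * (1 - X))
V = 74 * 0.58 / (1.62 * (1 - 0.58))
V = 42.92 / (1.62 * 0.42)
V = 42.92 / 0.6804
V = 63.08 L


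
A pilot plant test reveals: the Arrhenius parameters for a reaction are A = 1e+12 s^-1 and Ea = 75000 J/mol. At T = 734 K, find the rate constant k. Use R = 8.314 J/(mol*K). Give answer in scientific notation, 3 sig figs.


k = A * exp(-Ea/(R*T))
k = 1e+12 * exp(-75000 / (8.314 * 734))
k = 1e+12 * exp(-12.290093)
k = 4.60e+06


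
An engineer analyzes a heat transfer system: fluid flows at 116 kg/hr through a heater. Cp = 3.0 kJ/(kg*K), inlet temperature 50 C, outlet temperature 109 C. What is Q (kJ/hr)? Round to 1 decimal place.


Q = m_dot * Cp * (T2 - T1)
Q = 116 * 3.0 * (109 - 50)
Q = 116 * 3.0 * 59
Q = 20532.0 kJ/hr


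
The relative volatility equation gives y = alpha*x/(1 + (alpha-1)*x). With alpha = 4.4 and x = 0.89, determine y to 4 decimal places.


y = alpha*x / (1 + (alpha-1)*x)
y = 4.4*0.89 / (1 + (4.4-1)*0.89)
y = 3.916 / (1 + 3.026)
y = 3.916 / 4.026
y = 0.9727


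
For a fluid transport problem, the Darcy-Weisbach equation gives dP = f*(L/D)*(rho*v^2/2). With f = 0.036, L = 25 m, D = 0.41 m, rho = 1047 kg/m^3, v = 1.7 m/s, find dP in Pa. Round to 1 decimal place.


dP = f * (L/D) * (rho*v^2/2)
dP = 0.036 * (25/0.41) * (1047*1.7^2/2)
L/D = 60.97560976
rho*v^2/2 = 1047*2.89/2 = 1512.915
dP = 0.036 * 60.97560976 * 1512.915
dP = 3321.0 Pa


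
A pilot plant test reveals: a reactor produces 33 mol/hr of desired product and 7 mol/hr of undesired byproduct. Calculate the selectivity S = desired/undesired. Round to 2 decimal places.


S = desired product rate / undesired product rate
S = 33 / 7
S = 4.71


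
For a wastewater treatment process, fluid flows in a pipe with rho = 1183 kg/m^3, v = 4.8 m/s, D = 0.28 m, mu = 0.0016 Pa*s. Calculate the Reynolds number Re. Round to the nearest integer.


Re = rho * v * D / mu
Re = 1183 * 4.8 * 0.28 / 0.0016
Re = 1589.952 / 0.0016
Re = 993720


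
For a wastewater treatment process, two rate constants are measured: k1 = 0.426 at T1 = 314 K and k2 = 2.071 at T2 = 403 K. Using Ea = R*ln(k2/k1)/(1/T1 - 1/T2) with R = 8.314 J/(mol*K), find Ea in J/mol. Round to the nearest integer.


Ea = R * ln(k2/k1) / (1/T1 - 1/T2)
ln(k2/k1) = ln(2.071/0.426) = 1.5813475
1/T1 - 1/T2 = 1/314 - 1/403 = 0.000703323798
Ea = 8.314 * 1.5813475 / 0.000703323798
Ea = 18693 J/mol


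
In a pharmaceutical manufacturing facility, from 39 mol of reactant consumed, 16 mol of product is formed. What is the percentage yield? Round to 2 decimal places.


Yield = (moles product / moles consumed) * 100%
Yield = (16 / 39) * 100
Yield = 0.4103 * 100
Yield = 41.03%


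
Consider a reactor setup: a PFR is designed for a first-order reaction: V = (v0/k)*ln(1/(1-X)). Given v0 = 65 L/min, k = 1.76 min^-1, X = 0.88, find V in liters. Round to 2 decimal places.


V = (v0/k) * ln(1/(1-X))
V = (65/1.76) * ln(1/(1-0.88))
V = 36.931818 * ln(8.333333)
V = 36.931818 * 2.120263
V = 78.31 L


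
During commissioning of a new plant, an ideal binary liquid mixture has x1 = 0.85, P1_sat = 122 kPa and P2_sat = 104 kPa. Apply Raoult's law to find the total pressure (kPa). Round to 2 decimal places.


P = x1*P1_sat + x2*P2_sat
x2 = 1 - x1 = 1 - 0.85 = 0.15
P = 0.85*122 + 0.15*104
P = 103.7 + 15.6
P = 119.30 kPa


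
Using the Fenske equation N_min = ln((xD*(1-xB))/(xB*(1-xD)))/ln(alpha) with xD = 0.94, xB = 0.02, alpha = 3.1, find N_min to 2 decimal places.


N_min = ln((xD*(1-xB))/(xB*(1-xD))) / ln(alpha)
Numerator inside ln: 0.9212 / 0.0012 = 767.666667
ln(767.666667) = 6.643356
ln(alpha) = ln(3.1) = 1.131402
N_min = 6.643356 / 1.131402 = 5.87
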